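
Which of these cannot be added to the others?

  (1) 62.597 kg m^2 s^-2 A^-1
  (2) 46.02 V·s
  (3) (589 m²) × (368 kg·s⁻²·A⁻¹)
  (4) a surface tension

Reduce each to base SI dimensions:
  (1) kg·m²·s⁻²·A⁻¹
  (2) V·s = J·C⁻¹·s = kg·m²·s⁻²·A⁻¹
  (3) [m²] · [kg·s⁻²·A⁻¹] = kg·m²·s⁻²·A⁻¹
  (4) [surface tension] = kg·s⁻²
All reduce to kg·m²·s⁻²·A⁻¹ except (4), which is kg·s⁻².

(4)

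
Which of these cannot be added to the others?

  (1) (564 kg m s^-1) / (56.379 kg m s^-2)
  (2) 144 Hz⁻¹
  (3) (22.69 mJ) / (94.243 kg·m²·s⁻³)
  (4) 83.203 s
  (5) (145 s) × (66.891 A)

(5)

In SI base units:
  (1) [kg·m·s⁻¹] / [kg·m·s⁻²] = s
  (2) Hz⁻¹ = (s⁻¹)⁻¹ = s
  (3) [kg·m²·s⁻²] / [kg·m²·s⁻³] = s
  (4) s
  (5) [s] · [A] = s·A
All reduce to s except (5), which is s·A.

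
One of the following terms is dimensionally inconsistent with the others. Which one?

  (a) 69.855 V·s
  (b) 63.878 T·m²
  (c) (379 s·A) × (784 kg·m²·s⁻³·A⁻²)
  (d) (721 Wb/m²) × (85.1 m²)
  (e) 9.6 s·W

Reduce each to base SI dimensions:
  (a) V·s = J·C⁻¹·s = kg·m²·s⁻²·A⁻¹
  (b) T·m² = Wb·m⁻²·m² = kg·m²·s⁻²·A⁻¹
  (c) [s·A] · [kg·m²·s⁻³·A⁻²] = kg·m²·s⁻²·A⁻¹
  (d) [kg·s⁻²·A⁻¹] · [m²] = kg·m²·s⁻²·A⁻¹
  (e) W·s = J·s⁻¹·s = kg·m²·s⁻²
All reduce to kg·m²·s⁻²·A⁻¹ except (e), which is kg·m²·s⁻².

(e)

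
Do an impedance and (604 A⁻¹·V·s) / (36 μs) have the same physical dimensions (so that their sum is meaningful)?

Dimensions:
  an impedance:  [impedance] = kg·m²·s⁻³·A⁻²
  (604 A⁻¹·V·s) / (36 μs):  [kg·m²·s⁻²·A⁻²] / [s] = kg·m²·s⁻³·A⁻²
Both are kg·m²·s⁻³·A⁻², so they have the same dimensions and can be added.

Yes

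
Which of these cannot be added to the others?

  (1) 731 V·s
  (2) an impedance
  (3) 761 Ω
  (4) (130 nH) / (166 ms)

Reduce each to base SI dimensions:
  (1) V·s = J·C⁻¹·s = kg·m²·s⁻²·A⁻¹
  (2) [impedance] = kg·m²·s⁻³·A⁻²
  (3) Ω = V·A⁻¹ = kg·m²·s⁻³·A⁻²
  (4) [kg·m²·s⁻²·A⁻²] / [s] = kg·m²·s⁻³·A⁻²
All reduce to kg·m²·s⁻³·A⁻² except (1), which is kg·m²·s⁻²·A⁻¹.

(1)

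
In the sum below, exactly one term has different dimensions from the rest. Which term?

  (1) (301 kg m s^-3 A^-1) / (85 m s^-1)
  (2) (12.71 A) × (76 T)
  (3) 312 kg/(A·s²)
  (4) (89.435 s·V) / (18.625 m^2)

(2)

Expand each in SI base units:
  (1) [kg·m·s⁻³·A⁻¹] / [m·s⁻¹] = kg·s⁻²·A⁻¹
  (2) [A] · [kg·s⁻²·A⁻¹] = kg·s⁻²
  (3) kg·s⁻²·A⁻¹
  (4) [kg·m²·s⁻²·A⁻¹] / [m²] = kg·s⁻²·A⁻¹
All reduce to kg·s⁻²·A⁻¹ except (2), which is kg·s⁻².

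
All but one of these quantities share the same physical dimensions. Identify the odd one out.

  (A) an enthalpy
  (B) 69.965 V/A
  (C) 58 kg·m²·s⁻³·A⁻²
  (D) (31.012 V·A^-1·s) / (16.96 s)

(A)

Reduce each to base SI dimensions:
  (A) [enthalpy] = kg·m²·s⁻²
  (B) V·A⁻¹ = J·C⁻¹·A⁻¹ = kg·m²·s⁻³·A⁻²
  (C) kg·m²·s⁻³·A⁻²
  (D) [kg·m²·s⁻²·A⁻²] / [s] = kg·m²·s⁻³·A⁻²
All reduce to kg·m²·s⁻³·A⁻² except (A), which is kg·m²·s⁻².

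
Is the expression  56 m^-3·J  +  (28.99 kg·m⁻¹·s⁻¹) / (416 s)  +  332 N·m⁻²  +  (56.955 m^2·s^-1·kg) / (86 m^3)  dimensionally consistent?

Dimensions:
  56 m^-3·J:  J·m⁻³ = N·m·m⁻³ = kg·m⁻¹·s⁻²
  (28.99 kg·m⁻¹·s⁻¹) / (416 s):  [kg·m⁻¹·s⁻¹] / [s] = kg·m⁻¹·s⁻²
  332 N·m⁻²:  N·m⁻² = kg·m·s⁻²·m⁻² = kg·m⁻¹·s⁻²
  (56.955 m^2·s^-1·kg) / (86 m^3):  [kg·m²·s⁻¹] / [m³] = kg·m⁻¹·s⁻¹
The terms do not share a single dimension (kg·m⁻¹·s⁻² vs kg·m⁻¹·s⁻¹).

No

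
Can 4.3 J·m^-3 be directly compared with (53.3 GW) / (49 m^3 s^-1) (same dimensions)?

Dimensions:
  4.3 J·m^-3:  J·m⁻³ = N·m·m⁻³ = kg·m⁻¹·s⁻²
  (53.3 GW) / (49 m^3 s^-1):  [kg·m²·s⁻³] / [m³·s⁻¹] = kg·m⁻¹·s⁻²
Both are kg·m⁻¹·s⁻², so they have the same dimensions and can be added.

Yes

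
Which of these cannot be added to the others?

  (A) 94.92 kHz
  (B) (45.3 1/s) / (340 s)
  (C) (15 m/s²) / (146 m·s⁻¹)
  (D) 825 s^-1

(B)

Reduce each to base SI dimensions:
  (A) Hz = s⁻¹
  (B) [s⁻¹] / [s] = s⁻²
  (C) [m·s⁻²] / [m·s⁻¹] = s⁻¹
  (D) s⁻¹
All reduce to s⁻¹ except (B), which is s⁻².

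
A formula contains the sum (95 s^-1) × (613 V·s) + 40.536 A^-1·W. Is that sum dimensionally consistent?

Work out the base dimensions of each:
  (95 s^-1) × (613 V·s):  [s⁻¹] · [kg·m²·s⁻²·A⁻¹] = kg·m²·s⁻³·A⁻¹
  40.536 A^-1·W:  W·A⁻¹ = J·s⁻¹·A⁻¹ = kg·m²·s⁻³·A⁻¹
Both are kg·m²·s⁻³·A⁻¹, so they have the same dimensions and can be added.

Yes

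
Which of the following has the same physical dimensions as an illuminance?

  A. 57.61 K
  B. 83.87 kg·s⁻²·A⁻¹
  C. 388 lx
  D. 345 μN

C.

Reference: [illuminance] = m⁻²·cd.
Each option:
  A. K
  B. kg·s⁻²·A⁻¹
  C. lx = lm·m⁻² = m⁻²·cd  ← same
  D. N = kg·m·s⁻²
Only C. matches m⁻²·cd.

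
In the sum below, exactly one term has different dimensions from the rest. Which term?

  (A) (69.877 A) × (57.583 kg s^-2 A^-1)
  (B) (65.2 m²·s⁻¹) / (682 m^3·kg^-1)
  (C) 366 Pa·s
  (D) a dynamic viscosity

(A)

Expand each in SI base units:
  (A) [A] · [kg·s⁻²·A⁻¹] = kg·s⁻²
  (B) [m²·s⁻¹] / [kg⁻¹·m³] = kg·m⁻¹·s⁻¹
  (C) Pa·s = N·m⁻²·s = kg·m⁻¹·s⁻¹
  (D) [dynamic viscosity] = kg·m⁻¹·s⁻¹
All reduce to kg·m⁻¹·s⁻¹ except (A), which is kg·s⁻².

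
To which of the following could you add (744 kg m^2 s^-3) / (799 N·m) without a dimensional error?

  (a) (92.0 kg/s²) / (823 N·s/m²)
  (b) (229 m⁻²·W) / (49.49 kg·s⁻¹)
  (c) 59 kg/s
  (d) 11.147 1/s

(d)

Reference: [kg·m²·s⁻³] / [kg·m²·s⁻²] = s⁻¹.
Each option:
  (a) [kg·s⁻²] / [kg·m⁻¹·s⁻¹] = m·s⁻¹
  (b) [kg·s⁻³] / [kg·s⁻¹] = s⁻²
  (c) kg·s⁻¹
  (d) s⁻¹  ← same
Only (d) matches s⁻¹.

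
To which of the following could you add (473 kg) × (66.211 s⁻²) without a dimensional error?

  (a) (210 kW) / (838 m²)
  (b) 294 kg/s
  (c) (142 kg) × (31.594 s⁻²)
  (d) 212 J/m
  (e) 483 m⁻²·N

(c)

Reference: [kg] · [s⁻²] = kg·s⁻².
Each option:
  (a) [kg·m²·s⁻³] / [m²] = kg·s⁻³
  (b) kg·s⁻¹
  (c) [kg] · [s⁻²] = kg·s⁻²  ← same
  (d) J·m⁻¹ = N·m·m⁻¹ = kg·m·s⁻²
  (e) N·m⁻² = kg·m·s⁻²·m⁻² = kg·m⁻¹·s⁻²
Only (c) matches kg·s⁻².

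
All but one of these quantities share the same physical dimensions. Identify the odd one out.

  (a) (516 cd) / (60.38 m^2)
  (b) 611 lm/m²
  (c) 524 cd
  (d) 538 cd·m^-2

In SI base units:
  (a) [cd] / [m²] = m⁻²·cd
  (b) lm·m⁻² = cd·m⁻² = m⁻²·cd
  (c) cd
  (d) cd·m⁻² = m⁻²·cd
All reduce to m⁻²·cd except (c), which is cd.

(c)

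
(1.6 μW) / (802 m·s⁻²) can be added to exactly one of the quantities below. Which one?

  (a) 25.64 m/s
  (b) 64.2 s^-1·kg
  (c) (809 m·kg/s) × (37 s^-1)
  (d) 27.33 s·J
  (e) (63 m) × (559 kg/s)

(e)

Reference: [kg·m²·s⁻³] / [m·s⁻²] = kg·m·s⁻¹.
Each option:
  (a) m·s⁻¹
  (b) kg·s⁻¹
  (c) [kg·m·s⁻¹] · [s⁻¹] = kg·m·s⁻²
  (d) J·s = N·m·s = kg·m²·s⁻¹
  (e) [m] · [kg·s⁻¹] = kg·m·s⁻¹  ← same
Only (e) matches kg·m·s⁻¹.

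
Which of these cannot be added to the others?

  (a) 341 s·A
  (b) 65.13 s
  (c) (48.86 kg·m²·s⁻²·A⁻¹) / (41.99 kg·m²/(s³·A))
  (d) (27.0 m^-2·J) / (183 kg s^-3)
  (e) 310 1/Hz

(a)

In SI base units:
  (a) A·s = s·A
  (b) s
  (c) [kg·m²·s⁻²·A⁻¹] / [kg·m²·s⁻³·A⁻¹] = s
  (d) [kg·s⁻²] / [kg·s⁻³] = s
  (e) Hz⁻¹ = (s⁻¹)⁻¹ = s
All reduce to s except (a), which is s·A.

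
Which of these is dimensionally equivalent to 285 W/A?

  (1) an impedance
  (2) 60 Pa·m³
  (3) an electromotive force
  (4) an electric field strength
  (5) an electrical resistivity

Reference: W·A⁻¹ = J·s⁻¹·A⁻¹ = kg·m²·s⁻³·A⁻¹.
Each option:
  (1) [impedance] = kg·m²·s⁻³·A⁻²
  (2) Pa·m³ = N·m⁻²·m³ = kg·m²·s⁻²
  (3) [electromotive force] = kg·m²·s⁻³·A⁻¹  ← same
  (4) [electric field strength] = kg·m·s⁻³·A⁻¹
  (5) [electrical resistivity] = kg·m³·s⁻³·A⁻²
Only (3) matches kg·m²·s⁻³·A⁻¹.

(3)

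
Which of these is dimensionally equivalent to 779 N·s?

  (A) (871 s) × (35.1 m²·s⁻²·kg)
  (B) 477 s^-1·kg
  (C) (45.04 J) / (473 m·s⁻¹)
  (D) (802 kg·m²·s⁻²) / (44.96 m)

(C)

Reference: N·s = kg·m·s⁻²·s = kg·m·s⁻¹.
Each option:
  (A) [s] · [kg·m²·s⁻²] = kg·m²·s⁻¹
  (B) kg·s⁻¹
  (C) [kg·m²·s⁻²] / [m·s⁻¹] = kg·m·s⁻¹  ← same
  (D) [kg·m²·s⁻²] / [m] = kg·m·s⁻²
Only (C) matches kg·m·s⁻¹.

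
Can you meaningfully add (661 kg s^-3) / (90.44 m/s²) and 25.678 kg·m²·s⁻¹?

No

Expand each in SI base units:
  (661 kg s^-3) / (90.44 m/s²):  [kg·s⁻³] / [m·s⁻²] = kg·m⁻¹·s⁻¹
  25.678 kg·m²·s⁻¹:  kg·m²·s⁻¹
kg·m⁻¹·s⁻¹ ≠ kg·m²·s⁻¹, so they cannot be added.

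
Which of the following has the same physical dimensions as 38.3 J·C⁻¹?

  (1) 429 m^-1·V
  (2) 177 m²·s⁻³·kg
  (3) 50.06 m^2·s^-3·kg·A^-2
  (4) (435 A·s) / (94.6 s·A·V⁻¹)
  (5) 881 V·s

Reference: J·C⁻¹ = N·m·(s·A)⁻¹ = kg·m²·s⁻³·A⁻¹.
Each option:
  (1) V·m⁻¹ = J·C⁻¹·m⁻¹ = kg·m·s⁻³·A⁻¹
  (2) kg·m²·s⁻³
  (3) kg·m²·s⁻³·A⁻²
  (4) [s·A] / [kg⁻¹·m⁻²·s⁴·A²] = kg·m²·s⁻³·A⁻¹  ← same
  (5) V·s = J·C⁻¹·s = kg·m²·s⁻²·A⁻¹
Only (4) matches kg·m²·s⁻³·A⁻¹.

(4)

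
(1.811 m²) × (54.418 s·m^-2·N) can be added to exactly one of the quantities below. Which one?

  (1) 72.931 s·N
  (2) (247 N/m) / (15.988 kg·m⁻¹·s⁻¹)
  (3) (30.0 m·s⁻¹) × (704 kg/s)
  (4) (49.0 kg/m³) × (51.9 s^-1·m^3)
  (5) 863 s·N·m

Reference: [m²] · [kg·m⁻¹·s⁻¹] = kg·m·s⁻¹.
Each option:
  (1) N·s = kg·m·s⁻²·s = kg·m·s⁻¹  ← same
  (2) [kg·s⁻²] / [kg·m⁻¹·s⁻¹] = m·s⁻¹
  (3) [m·s⁻¹] · [kg·s⁻¹] = kg·m·s⁻²
  (4) [kg·m⁻³] · [m³·s⁻¹] = kg·s⁻¹
  (5) N·m·s = kg·m·s⁻²·m·s = kg·m²·s⁻¹
Only (1) matches kg·m·s⁻¹.

(1)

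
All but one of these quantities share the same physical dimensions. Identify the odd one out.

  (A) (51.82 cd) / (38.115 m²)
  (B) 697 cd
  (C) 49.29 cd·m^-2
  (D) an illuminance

Work out the base dimensions of each:
  (A) [cd] / [m²] = m⁻²·cd
  (B) cd
  (C) cd·m⁻² = m⁻²·cd
  (D) [illuminance] = m⁻²·cd
All reduce to m⁻²·cd except (B), which is cd.

(B)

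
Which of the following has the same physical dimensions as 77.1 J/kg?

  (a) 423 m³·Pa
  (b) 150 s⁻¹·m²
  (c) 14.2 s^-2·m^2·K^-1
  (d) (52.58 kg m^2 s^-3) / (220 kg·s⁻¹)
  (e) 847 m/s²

(d)

Reference: J·kg⁻¹ = N·m·kg⁻¹ = m²·s⁻².
Each option:
  (a) Pa·m³ = N·m⁻²·m³ = kg·m²·s⁻²
  (b) m²·s⁻¹
  (c) m²·s⁻²·K⁻¹
  (d) [kg·m²·s⁻³] / [kg·s⁻¹] = m²·s⁻²  ← same
  (e) m·s⁻²
Only (d) matches m²·s⁻².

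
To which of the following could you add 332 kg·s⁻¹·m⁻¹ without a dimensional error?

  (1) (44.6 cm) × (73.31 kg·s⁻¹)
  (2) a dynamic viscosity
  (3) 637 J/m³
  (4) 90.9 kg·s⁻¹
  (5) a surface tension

Reference: kg·m⁻¹·s⁻¹.
Each option:
  (1) [m] · [kg·s⁻¹] = kg·m·s⁻¹
  (2) [dynamic viscosity] = kg·m⁻¹·s⁻¹  ← same
  (3) J·m⁻³ = N·m·m⁻³ = kg·m⁻¹·s⁻²
  (4) kg·s⁻¹
  (5) [surface tension] = kg·s⁻²
Only (2) matches kg·m⁻¹·s⁻¹.

(2)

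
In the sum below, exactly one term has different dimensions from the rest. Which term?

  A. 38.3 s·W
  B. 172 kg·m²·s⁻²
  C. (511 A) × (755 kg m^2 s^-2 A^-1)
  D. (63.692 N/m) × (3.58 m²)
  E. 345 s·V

E.

Work out the base dimensions of each:
  A. W·s = J·s⁻¹·s = kg·m²·s⁻²
  B. kg·m²·s⁻²
  C. [A] · [kg·m²·s⁻²·A⁻¹] = kg·m²·s⁻²
  D. [kg·s⁻²] · [m²] = kg·m²·s⁻²
  E. V·s = J·C⁻¹·s = kg·m²·s⁻²·A⁻¹
All reduce to kg·m²·s⁻² except E., which is kg·m²·s⁻²·A⁻¹.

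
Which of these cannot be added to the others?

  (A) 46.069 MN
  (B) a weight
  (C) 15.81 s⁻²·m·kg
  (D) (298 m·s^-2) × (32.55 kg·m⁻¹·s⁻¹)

Reduce each to base SI dimensions:
  (A) N = kg·m·s⁻²
  (B) [weight] = kg·m·s⁻²
  (C) kg·m·s⁻²
  (D) [m·s⁻²] · [kg·m⁻¹·s⁻¹] = kg·s⁻³
All reduce to kg·m·s⁻² except (D), which is kg·s⁻³.

(D)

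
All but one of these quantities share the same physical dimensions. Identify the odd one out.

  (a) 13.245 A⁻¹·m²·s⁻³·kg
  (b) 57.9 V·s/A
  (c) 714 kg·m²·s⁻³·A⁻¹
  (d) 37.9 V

Expand each in SI base units:
  (a) kg·m²·s⁻³·A⁻¹
  (b) V·s·A⁻¹ = J·C⁻¹·s·A⁻¹ = kg·m²·s⁻²·A⁻²
  (c) kg·m²·s⁻³·A⁻¹
  (d) V = J·C⁻¹ = kg·m²·s⁻³·A⁻¹
All reduce to kg·m²·s⁻³·A⁻¹ except (b), which is kg·m²·s⁻²·A⁻².

(b)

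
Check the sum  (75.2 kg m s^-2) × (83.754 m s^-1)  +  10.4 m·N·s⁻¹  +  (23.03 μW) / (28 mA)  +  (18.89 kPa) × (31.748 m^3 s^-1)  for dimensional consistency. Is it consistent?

Expand each in SI base units:
  (75.2 kg m s^-2) × (83.754 m s^-1):  [kg·m·s⁻²] · [m·s⁻¹] = kg·m²·s⁻³
  10.4 m·N·s⁻¹:  N·m·s⁻¹ = kg·m·s⁻²·m·s⁻¹ = kg·m²·s⁻³
  (23.03 μW) / (28 mA):  [kg·m²·s⁻³] / [A] = kg·m²·s⁻³·A⁻¹
  (18.89 kPa) × (31.748 m^3 s^-1):  [kg·m⁻¹·s⁻²] · [m³·s⁻¹] = kg·m²·s⁻³
The terms do not share a single dimension (kg·m²·s⁻³ vs kg·m²·s⁻³·A⁻¹).

No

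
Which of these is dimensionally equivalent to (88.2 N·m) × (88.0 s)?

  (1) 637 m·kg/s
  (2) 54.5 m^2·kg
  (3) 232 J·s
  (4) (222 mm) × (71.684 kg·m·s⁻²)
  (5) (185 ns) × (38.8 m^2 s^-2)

Reference: [kg·m²·s⁻²] · [s] = kg·m²·s⁻¹.
Each option:
  (1) kg·m·s⁻¹
  (2) kg·m²
  (3) J·s = N·m·s = kg·m²·s⁻¹  ← same
  (4) [m] · [kg·m·s⁻²] = kg·m²·s⁻²
  (5) [s] · [m²·s⁻²] = m²·s⁻¹
Only (3) matches kg·m²·s⁻¹.

(3)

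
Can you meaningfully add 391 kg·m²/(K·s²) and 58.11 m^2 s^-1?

Expand each in SI base units:
  391 kg·m²/(K·s²):  kg·m²·s⁻²·K⁻¹
  58.11 m^2 s^-1:  m²·s⁻¹
kg·m²·s⁻²·K⁻¹ ≠ m²·s⁻¹, so they cannot be added.

No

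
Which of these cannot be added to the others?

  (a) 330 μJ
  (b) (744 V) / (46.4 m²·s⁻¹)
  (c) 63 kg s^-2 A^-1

Dimensions:
  (a) J = N·m = kg·m²·s⁻²
  (b) [kg·m²·s⁻³·A⁻¹] / [m²·s⁻¹] = kg·s⁻²·A⁻¹
  (c) kg·s⁻²·A⁻¹
All reduce to kg·s⁻²·A⁻¹ except (a), which is kg·m²·s⁻².

(a)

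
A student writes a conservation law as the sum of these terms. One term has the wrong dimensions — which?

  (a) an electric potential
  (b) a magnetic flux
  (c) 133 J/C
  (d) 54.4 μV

(b)

Reduce each to base SI dimensions:
  (a) [electric potential] = kg·m²·s⁻³·A⁻¹
  (b) [magnetic flux] = kg·m²·s⁻²·A⁻¹
  (c) J·C⁻¹ = N·m·(s·A)⁻¹ = kg·m²·s⁻³·A⁻¹
  (d) V = J·C⁻¹ = kg·m²·s⁻³·A⁻¹
All reduce to kg·m²·s⁻³·A⁻¹ except (b), which is kg·m²·s⁻²·A⁻¹.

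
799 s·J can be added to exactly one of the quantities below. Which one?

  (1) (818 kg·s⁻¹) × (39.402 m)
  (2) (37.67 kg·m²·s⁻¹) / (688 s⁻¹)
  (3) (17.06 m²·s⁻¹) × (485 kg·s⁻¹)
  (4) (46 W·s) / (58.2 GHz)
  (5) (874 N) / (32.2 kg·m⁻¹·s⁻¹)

Reference: J·s = N·m·s = kg·m²·s⁻¹.
Each option:
  (1) [kg·s⁻¹] · [m] = kg·m·s⁻¹
  (2) [kg·m²·s⁻¹] / [s⁻¹] = kg·m²
  (3) [m²·s⁻¹] · [kg·s⁻¹] = kg·m²·s⁻²
  (4) [kg·m²·s⁻²] / [s⁻¹] = kg·m²·s⁻¹  ← same
  (5) [kg·m·s⁻²] / [kg·m⁻¹·s⁻¹] = m²·s⁻¹
Only (4) matches kg·m²·s⁻¹.

(4)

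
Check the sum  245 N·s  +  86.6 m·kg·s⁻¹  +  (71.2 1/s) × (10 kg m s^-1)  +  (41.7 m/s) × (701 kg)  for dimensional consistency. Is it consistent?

No

Reduce each to base SI dimensions:
  245 N·s:  N·s = kg·m·s⁻²·s = kg·m·s⁻¹
  86.6 m·kg·s⁻¹:  kg·m·s⁻¹
  (71.2 1/s) × (10 kg m s^-1):  [s⁻¹] · [kg·m·s⁻¹] = kg·m·s⁻²
  (41.7 m/s) × (701 kg):  [m·s⁻¹] · [kg] = kg·m·s⁻¹
The terms do not share a single dimension (kg·m·s⁻² vs kg·m·s⁻¹).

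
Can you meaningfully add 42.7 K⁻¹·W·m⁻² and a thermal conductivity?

Expand each in SI base units:
  42.7 K⁻¹·W·m⁻²:  W·m⁻²·K⁻¹ = J·s⁻¹·m⁻²·K⁻¹ = kg·s⁻³·K⁻¹
  a thermal conductivity:  [thermal conductivity] = kg·m·s⁻³·K⁻¹
kg·s⁻³·K⁻¹ ≠ kg·m·s⁻³·K⁻¹, so they cannot be added.

No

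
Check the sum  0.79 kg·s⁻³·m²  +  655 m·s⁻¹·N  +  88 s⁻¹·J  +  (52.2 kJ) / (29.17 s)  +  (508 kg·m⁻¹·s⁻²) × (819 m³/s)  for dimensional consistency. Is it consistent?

Expand each in SI base units:
  0.79 kg·s⁻³·m²:  kg·m²·s⁻³
  655 m·s⁻¹·N:  N·m·s⁻¹ = kg·m·s⁻²·m·s⁻¹ = kg·m²·s⁻³
  88 s⁻¹·J:  J·s⁻¹ = N·m·s⁻¹ = kg·m²·s⁻³
  (52.2 kJ) / (29.17 s):  [kg·m²·s⁻²] / [s] = kg·m²·s⁻³
  (508 kg·m⁻¹·s⁻²) × (819 m³/s):  [kg·m⁻¹·s⁻²] · [m³·s⁻¹] = kg·m²·s⁻³
Every term reduces to kg·m²·s⁻³.

Yes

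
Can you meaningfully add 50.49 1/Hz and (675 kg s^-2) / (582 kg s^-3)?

Yes

Reduce each to base SI dimensions:
  50.49 1/Hz:  Hz⁻¹ = (s⁻¹)⁻¹ = s
  (675 kg s^-2) / (582 kg s^-3):  [kg·s⁻²] / [kg·s⁻³] = s
Both are s, so they have the same dimensions and can be added.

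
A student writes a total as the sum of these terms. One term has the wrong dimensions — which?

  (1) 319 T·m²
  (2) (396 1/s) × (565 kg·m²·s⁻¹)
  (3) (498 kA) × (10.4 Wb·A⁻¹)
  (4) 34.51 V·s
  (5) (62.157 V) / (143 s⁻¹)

Expand each in SI base units:
  (1) T·m² = Wb·m⁻²·m² = kg·m²·s⁻²·A⁻¹
  (2) [s⁻¹] · [kg·m²·s⁻¹] = kg·m²·s⁻²
  (3) [A] · [kg·m²·s⁻²·A⁻²] = kg·m²·s⁻²·A⁻¹
  (4) V·s = J·C⁻¹·s = kg·m²·s⁻²·A⁻¹
  (5) [kg·m²·s⁻³·A⁻¹] / [s⁻¹] = kg·m²·s⁻²·A⁻¹
All reduce to kg·m²·s⁻²·A⁻¹ except (2), which is kg·m²·s⁻².

(2)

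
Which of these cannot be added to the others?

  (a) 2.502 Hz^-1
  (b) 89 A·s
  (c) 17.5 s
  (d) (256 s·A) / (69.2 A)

(b)

Expand each in SI base units:
  (a) Hz⁻¹ = (s⁻¹)⁻¹ = s
  (b) A·s = s·A
  (c) s
  (d) [s·A] / [A] = s
All reduce to s except (b), which is s·A.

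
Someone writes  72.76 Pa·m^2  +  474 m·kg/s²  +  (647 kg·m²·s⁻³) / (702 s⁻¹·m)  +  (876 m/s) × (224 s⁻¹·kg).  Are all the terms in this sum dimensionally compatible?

Yes

Reduce each to base SI dimensions:
  72.76 Pa·m^2:  Pa·m² = N·m⁻²·m² = kg·m·s⁻²
  474 m·kg/s²:  kg·m·s⁻²
  (647 kg·m²·s⁻³) / (702 s⁻¹·m):  [kg·m²·s⁻³] / [m·s⁻¹] = kg·m·s⁻²
  (876 m/s) × (224 s⁻¹·kg):  [m·s⁻¹] · [kg·s⁻¹] = kg·m·s⁻²
Every term reduces to kg·m·s⁻².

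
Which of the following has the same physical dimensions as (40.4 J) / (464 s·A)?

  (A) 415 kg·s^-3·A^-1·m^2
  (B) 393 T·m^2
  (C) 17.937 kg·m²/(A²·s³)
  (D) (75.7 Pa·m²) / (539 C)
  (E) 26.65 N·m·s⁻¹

Reference: [kg·m²·s⁻²] / [s·A] = kg·m²·s⁻³·A⁻¹.
Each option:
  (A) kg·m²·s⁻³·A⁻¹  ← same
  (B) T·m² = Wb·m⁻²·m² = kg·m²·s⁻²·A⁻¹
  (C) kg·m²·s⁻³·A⁻²
  (D) [kg·m·s⁻²] / [s·A] = kg·m·s⁻³·A⁻¹
  (E) N·m·s⁻¹ = kg·m·s⁻²·m·s⁻¹ = kg·m²·s⁻³
Only (A) matches kg·m²·s⁻³·A⁻¹.

(A)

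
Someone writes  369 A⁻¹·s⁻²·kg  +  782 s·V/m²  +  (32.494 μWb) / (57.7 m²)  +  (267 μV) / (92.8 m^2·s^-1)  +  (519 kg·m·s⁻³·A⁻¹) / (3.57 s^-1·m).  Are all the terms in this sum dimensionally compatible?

Expand each in SI base units:
  369 A⁻¹·s⁻²·kg:  kg·s⁻²·A⁻¹
  782 s·V/m²:  V·s·m⁻² = J·C⁻¹·s·m⁻² = kg·s⁻²·A⁻¹
  (32.494 μWb) / (57.7 m²):  [kg·m²·s⁻²·A⁻¹] / [m²] = kg·s⁻²·A⁻¹
  (267 μV) / (92.8 m^2·s^-1):  [kg·m²·s⁻³·A⁻¹] / [m²·s⁻¹] = kg·s⁻²·A⁻¹
  (519 kg·m·s⁻³·A⁻¹) / (3.57 s^-1·m):  [kg·m·s⁻³·A⁻¹] / [m·s⁻¹] = kg·s⁻²·A⁻¹
Every term reduces to kg·s⁻²·A⁻¹.

Yes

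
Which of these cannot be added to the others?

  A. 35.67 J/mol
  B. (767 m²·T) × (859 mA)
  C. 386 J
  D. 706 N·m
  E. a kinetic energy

Dimensions:
  A. J·mol⁻¹ = N·m·mol⁻¹ = kg·m²·s⁻²·mol⁻¹
  B. [kg·m²·s⁻²·A⁻¹] · [A] = kg·m²·s⁻²
  C. J = N·m = kg·m²·s⁻²
  D. N·m = kg·m·s⁻²·m = kg·m²·s⁻²
  E. [kinetic energy] = kg·m²·s⁻²
All reduce to kg·m²·s⁻² except A., which is kg·m²·s⁻²·mol⁻¹.

A.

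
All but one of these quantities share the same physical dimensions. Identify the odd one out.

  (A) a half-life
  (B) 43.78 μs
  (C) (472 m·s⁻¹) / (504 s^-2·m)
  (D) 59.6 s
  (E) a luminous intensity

Expand each in SI base units:
  (A) [half-life] = s
  (B) s
  (C) [m·s⁻¹] / [m·s⁻²] = s
  (D) s
  (E) [luminous intensity] = cd
All reduce to s except (E), which is cd.

(E)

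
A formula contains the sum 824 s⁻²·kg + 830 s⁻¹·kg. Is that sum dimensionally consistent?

No

Work out the base dimensions of each:
  824 s⁻²·kg:  kg·s⁻²
  830 s⁻¹·kg:  kg·s⁻¹
kg·s⁻² ≠ kg·s⁻¹, so they cannot be added.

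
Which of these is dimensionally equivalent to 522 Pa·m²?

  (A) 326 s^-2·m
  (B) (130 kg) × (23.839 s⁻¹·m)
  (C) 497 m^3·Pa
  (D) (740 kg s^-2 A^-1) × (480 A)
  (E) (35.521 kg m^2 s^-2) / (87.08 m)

(E)

Reference: Pa·m² = N·m⁻²·m² = kg·m·s⁻².
Each option:
  (A) m·s⁻²
  (B) [kg] · [m·s⁻¹] = kg·m·s⁻¹
  (C) Pa·m³ = N·m⁻²·m³ = kg·m²·s⁻²
  (D) [kg·s⁻²·A⁻¹] · [A] = kg·s⁻²
  (E) [kg·m²·s⁻²] / [m] = kg·m·s⁻²  ← same
Only (E) matches kg·m·s⁻².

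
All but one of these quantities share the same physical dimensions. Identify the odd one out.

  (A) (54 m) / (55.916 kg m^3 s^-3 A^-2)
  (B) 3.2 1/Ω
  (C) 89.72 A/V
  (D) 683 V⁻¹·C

In SI base units:
  (A) [m] / [kg·m³·s⁻³·A⁻²] = kg⁻¹·m⁻²·s³·A²
  (B) Ω⁻¹ = (V·A⁻¹)⁻¹ = kg⁻¹·m⁻²·s³·A²
  (C) A·V⁻¹ = A·(J·C⁻¹)⁻¹ = kg⁻¹·m⁻²·s³·A²
  (D) C·V⁻¹ = s·A·(J·C⁻¹)⁻¹ = kg⁻¹·m⁻²·s⁴·A²
All reduce to kg⁻¹·m⁻²·s³·A² except (D), which is kg⁻¹·m⁻²·s⁴·A².

(D)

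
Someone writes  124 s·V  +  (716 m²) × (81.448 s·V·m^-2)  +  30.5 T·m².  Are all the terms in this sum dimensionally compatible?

Yes

Work out the base dimensions of each:
  124 s·V:  V·s = J·C⁻¹·s = kg·m²·s⁻²·A⁻¹
  (716 m²) × (81.448 s·V·m^-2):  [m²] · [kg·s⁻²·A⁻¹] = kg·m²·s⁻²·A⁻¹
  30.5 T·m²:  T·m² = Wb·m⁻²·m² = kg·m²·s⁻²·A⁻¹
Every term reduces to kg·m²·s⁻²·A⁻¹.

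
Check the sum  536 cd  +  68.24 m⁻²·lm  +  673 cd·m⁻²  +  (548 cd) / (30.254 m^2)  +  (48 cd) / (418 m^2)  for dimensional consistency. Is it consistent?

No

Dimensions:
  536 cd:  cd
  68.24 m⁻²·lm:  lm·m⁻² = cd·m⁻² = m⁻²·cd
  673 cd·m⁻²:  cd·m⁻² = m⁻²·cd
  (548 cd) / (30.254 m^2):  [cd] / [m²] = m⁻²·cd
  (48 cd) / (418 m^2):  [cd] / [m²] = m⁻²·cd
The terms do not share a single dimension (cd vs m⁻²·cd).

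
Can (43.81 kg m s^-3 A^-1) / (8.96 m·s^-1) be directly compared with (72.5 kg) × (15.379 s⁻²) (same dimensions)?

In SI base units:
  (43.81 kg m s^-3 A^-1) / (8.96 m·s^-1):  [kg·m·s⁻³·A⁻¹] / [m·s⁻¹] = kg·s⁻²·A⁻¹
  (72.5 kg) × (15.379 s⁻²):  [kg] · [s⁻²] = kg·s⁻²
kg·s⁻²·A⁻¹ ≠ kg·s⁻², so they cannot be added.

No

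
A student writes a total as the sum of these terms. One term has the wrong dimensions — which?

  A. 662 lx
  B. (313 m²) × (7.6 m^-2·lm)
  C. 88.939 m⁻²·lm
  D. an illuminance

Reduce each to base SI dimensions:
  A. lx = lm·m⁻² = m⁻²·cd
  B. [m²] · [m⁻²·cd] = cd
  C. lm·m⁻² = cd·m⁻² = m⁻²·cd
  D. [illuminance] = m⁻²·cd
All reduce to m⁻²·cd except B., which is cd.

B.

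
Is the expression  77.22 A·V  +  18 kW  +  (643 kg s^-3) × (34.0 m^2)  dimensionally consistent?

Yes

In SI base units:
  77.22 A·V:  V·A = J·C⁻¹·A = kg·m²·s⁻³
  18 kW:  W = J·s⁻¹ = kg·m²·s⁻³
  (643 kg s^-3) × (34.0 m^2):  [kg·s⁻³] · [m²] = kg·m²·s⁻³
Every term reduces to kg·m²·s⁻³.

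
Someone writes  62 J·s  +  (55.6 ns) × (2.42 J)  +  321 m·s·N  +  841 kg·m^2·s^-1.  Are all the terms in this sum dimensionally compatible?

Yes

Dimensions:
  62 J·s:  J·s = N·m·s = kg·m²·s⁻¹
  (55.6 ns) × (2.42 J):  [s] · [kg·m²·s⁻²] = kg·m²·s⁻¹
  321 m·s·N:  N·m·s = kg·m·s⁻²·m·s = kg·m²·s⁻¹
  841 kg·m^2·s^-1:  kg·m²·s⁻¹
Every term reduces to kg·m²·s⁻¹.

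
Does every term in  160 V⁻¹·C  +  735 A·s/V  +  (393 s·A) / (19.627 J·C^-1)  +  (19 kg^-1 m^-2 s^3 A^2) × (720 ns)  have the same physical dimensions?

Yes

Work out the base dimensions of each:
  160 V⁻¹·C:  C·V⁻¹ = s·A·(J·C⁻¹)⁻¹ = kg⁻¹·m⁻²·s⁴·A²
  735 A·s/V:  A·s·V⁻¹ = A·s·(J·C⁻¹)⁻¹ = kg⁻¹·m⁻²·s⁴·A²
  (393 s·A) / (19.627 J·C^-1):  [s·A] / [kg·m²·s⁻³·A⁻¹] = kg⁻¹·m⁻²·s⁴·A²
  (19 kg^-1 m^-2 s^3 A^2) × (720 ns):  [kg⁻¹·m⁻²·s³·A²] · [s] = kg⁻¹·m⁻²·s⁴·A²
Every term reduces to kg⁻¹·m⁻²·s⁴·A².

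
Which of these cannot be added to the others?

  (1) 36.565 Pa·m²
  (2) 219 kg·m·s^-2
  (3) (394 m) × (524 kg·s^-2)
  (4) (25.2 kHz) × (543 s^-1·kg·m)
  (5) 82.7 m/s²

(5)

In SI base units:
  (1) Pa·m² = N·m⁻²·m² = kg·m·s⁻²
  (2) kg·m·s⁻²
  (3) [m] · [kg·s⁻²] = kg·m·s⁻²
  (4) [s⁻¹] · [kg·m·s⁻¹] = kg·m·s⁻²
  (5) m·s⁻²
All reduce to kg·m·s⁻² except (5), which is m·s⁻².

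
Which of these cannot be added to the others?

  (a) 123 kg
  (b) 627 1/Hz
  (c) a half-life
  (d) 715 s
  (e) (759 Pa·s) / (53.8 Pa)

(a)

Expand each in SI base units:
  (a) kg
  (b) Hz⁻¹ = (s⁻¹)⁻¹ = s
  (c) [half-life] = s
  (d) s
  (e) [kg·m⁻¹·s⁻¹] / [kg·m⁻¹·s⁻²] = s
All reduce to s except (a), which is kg.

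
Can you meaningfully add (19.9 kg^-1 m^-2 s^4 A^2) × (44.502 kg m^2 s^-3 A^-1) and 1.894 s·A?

Work out the base dimensions of each:
  (19.9 kg^-1 m^-2 s^4 A^2) × (44.502 kg m^2 s^-3 A^-1):  [kg⁻¹·m⁻²·s⁴·A²] · [kg·m²·s⁻³·A⁻¹] = s·A
  1.894 s·A:  A·s = s·A
Both are s·A, so they have the same dimensions and can be added.

Yes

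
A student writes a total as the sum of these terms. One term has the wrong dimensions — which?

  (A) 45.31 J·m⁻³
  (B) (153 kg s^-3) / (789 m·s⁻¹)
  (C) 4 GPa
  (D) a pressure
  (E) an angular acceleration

(E)

Dimensions:
  (A) J·m⁻³ = N·m·m⁻³ = kg·m⁻¹·s⁻²
  (B) [kg·s⁻³] / [m·s⁻¹] = kg·m⁻¹·s⁻²
  (C) Pa = N·m⁻² = kg·m⁻¹·s⁻²
  (D) [pressure] = kg·m⁻¹·s⁻²
  (E) [angular acceleration] = s⁻²
All reduce to kg·m⁻¹·s⁻² except (E), which is s⁻².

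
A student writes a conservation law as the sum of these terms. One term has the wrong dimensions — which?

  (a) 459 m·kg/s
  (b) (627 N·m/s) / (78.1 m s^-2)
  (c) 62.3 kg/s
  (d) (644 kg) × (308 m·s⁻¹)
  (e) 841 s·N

(c)

Expand each in SI base units:
  (a) kg·m·s⁻¹
  (b) [kg·m²·s⁻³] / [m·s⁻²] = kg·m·s⁻¹
  (c) kg·s⁻¹
  (d) [kg] · [m·s⁻¹] = kg·m·s⁻¹
  (e) N·s = kg·m·s⁻²·s = kg·m·s⁻¹
All reduce to kg·m·s⁻¹ except (c), which is kg·s⁻¹.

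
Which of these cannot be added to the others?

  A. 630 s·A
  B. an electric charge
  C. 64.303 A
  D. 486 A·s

Expand each in SI base units:
  A. s·A
  B. [electric charge] = s·A
  C. A
  D. A·s = s·A
All reduce to s·A except C., which is A.

C.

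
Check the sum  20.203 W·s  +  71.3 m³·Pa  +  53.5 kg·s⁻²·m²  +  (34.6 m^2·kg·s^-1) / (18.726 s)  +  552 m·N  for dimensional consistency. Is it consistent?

Yes

Reduce each to base SI dimensions:
  20.203 W·s:  W·s = J·s⁻¹·s = kg·m²·s⁻²
  71.3 m³·Pa:  Pa·m³ = N·m⁻²·m³ = kg·m²·s⁻²
  53.5 kg·s⁻²·m²:  kg·m²·s⁻²
  (34.6 m^2·kg·s^-1) / (18.726 s):  [kg·m²·s⁻¹] / [s] = kg·m²·s⁻²
  552 m·N:  N·m = kg·m·s⁻²·m = kg·m²·s⁻²
Every term reduces to kg·m²·s⁻².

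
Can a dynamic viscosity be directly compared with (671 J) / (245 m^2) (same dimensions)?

In SI base units:
  a dynamic viscosity:  [dynamic viscosity] = kg·m⁻¹·s⁻¹
  (671 J) / (245 m^2):  [kg·m²·s⁻²] / [m²] = kg·s⁻²
kg·m⁻¹·s⁻¹ ≠ kg·s⁻², so they cannot be added.

No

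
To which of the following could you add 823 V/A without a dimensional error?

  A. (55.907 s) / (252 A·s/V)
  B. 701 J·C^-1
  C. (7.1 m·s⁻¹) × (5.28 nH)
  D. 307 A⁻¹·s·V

Reference: V·A⁻¹ = J·C⁻¹·A⁻¹ = kg·m²·s⁻³·A⁻².
Each option:
  A. [s] / [kg⁻¹·m⁻²·s⁴·A²] = kg·m²·s⁻³·A⁻²  ← same
  B. J·C⁻¹ = N·m·(s·A)⁻¹ = kg·m²·s⁻³·A⁻¹
  C. [m·s⁻¹] · [kg·m²·s⁻²·A⁻²] = kg·m³·s⁻³·A⁻²
  D. V·s·A⁻¹ = J·C⁻¹·s·A⁻¹ = kg·m²·s⁻²·A⁻²
Only A. matches kg·m²·s⁻³·A⁻².

A.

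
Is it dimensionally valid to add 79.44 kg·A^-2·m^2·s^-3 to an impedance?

Yes

In SI base units:
  79.44 kg·A^-2·m^2·s^-3:  kg·m²·s⁻³·A⁻²
  an impedance:  [impedance] = kg·m²·s⁻³·A⁻²
Both are kg·m²·s⁻³·A⁻², so they have the same dimensions and can be added.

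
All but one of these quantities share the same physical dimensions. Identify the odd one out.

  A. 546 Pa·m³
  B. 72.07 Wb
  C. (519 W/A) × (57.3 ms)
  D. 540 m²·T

A.

Work out the base dimensions of each:
  A. Pa·m³ = N·m⁻²·m³ = kg·m²·s⁻²
  B. Wb = V·s = kg·m²·s⁻²·A⁻¹
  C. [kg·m²·s⁻³·A⁻¹] · [s] = kg·m²·s⁻²·A⁻¹
  D. T·m² = Wb·m⁻²·m² = kg·m²·s⁻²·A⁻¹
All reduce to kg·m²·s⁻²·A⁻¹ except A., which is kg·m²·s⁻².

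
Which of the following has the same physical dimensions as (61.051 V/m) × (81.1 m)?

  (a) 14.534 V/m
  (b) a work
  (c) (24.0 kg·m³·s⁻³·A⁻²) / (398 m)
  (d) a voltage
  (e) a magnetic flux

Reference: [kg·m·s⁻³·A⁻¹] · [m] = kg·m²·s⁻³·A⁻¹.
Each option:
  (a) V·m⁻¹ = J·C⁻¹·m⁻¹ = kg·m·s⁻³·A⁻¹
  (b) [work] = kg·m²·s⁻²
  (c) [kg·m³·s⁻³·A⁻²] / [m] = kg·m²·s⁻³·A⁻²
  (d) [voltage] = kg·m²·s⁻³·A⁻¹  ← same
  (e) [magnetic flux] = kg·m²·s⁻²·A⁻¹
Only (d) matches kg·m²·s⁻³·A⁻¹.

(d)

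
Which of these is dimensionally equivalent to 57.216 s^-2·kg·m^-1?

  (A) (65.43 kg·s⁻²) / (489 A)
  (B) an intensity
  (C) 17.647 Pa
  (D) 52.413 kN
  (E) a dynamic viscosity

(C)

Reference: kg·m⁻¹·s⁻².
Each option:
  (A) [kg·s⁻²] / [A] = kg·s⁻²·A⁻¹
  (B) [intensity] = kg·s⁻³
  (C) Pa = N·m⁻² = kg·m⁻¹·s⁻²  ← same
  (D) N = kg·m·s⁻²
  (E) [dynamic viscosity] = kg·m⁻¹·s⁻¹
Only (C) matches kg·m⁻¹·s⁻².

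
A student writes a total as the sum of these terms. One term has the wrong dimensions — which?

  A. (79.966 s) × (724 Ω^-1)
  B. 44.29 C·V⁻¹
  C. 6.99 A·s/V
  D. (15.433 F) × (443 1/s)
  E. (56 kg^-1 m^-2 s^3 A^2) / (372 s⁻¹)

D.

Work out the base dimensions of each:
  A. [s] · [kg⁻¹·m⁻²·s³·A²] = kg⁻¹·m⁻²·s⁴·A²
  B. C·V⁻¹ = s·A·(J·C⁻¹)⁻¹ = kg⁻¹·m⁻²·s⁴·A²
  C. A·s·V⁻¹ = A·s·(J·C⁻¹)⁻¹ = kg⁻¹·m⁻²·s⁴·A²
  D. [kg⁻¹·m⁻²·s⁴·A²] · [s⁻¹] = kg⁻¹·m⁻²·s³·A²
  E. [kg⁻¹·m⁻²·s³·A²] / [s⁻¹] = kg⁻¹·m⁻²·s⁴·A²
All reduce to kg⁻¹·m⁻²·s⁴·A² except D., which is kg⁻¹·m⁻²·s³·A².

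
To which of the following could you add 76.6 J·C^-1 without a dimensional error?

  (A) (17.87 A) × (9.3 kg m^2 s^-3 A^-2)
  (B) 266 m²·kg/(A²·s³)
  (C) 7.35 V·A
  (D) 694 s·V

(A)

Reference: J·C⁻¹ = N·m·(s·A)⁻¹ = kg·m²·s⁻³·A⁻¹.
Each option:
  (A) [A] · [kg·m²·s⁻³·A⁻²] = kg·m²·s⁻³·A⁻¹  ← same
  (B) kg·m²·s⁻³·A⁻²
  (C) V·A = J·C⁻¹·A = kg·m²·s⁻³
  (D) V·s = J·C⁻¹·s = kg·m²·s⁻²·A⁻¹
Only (A) matches kg·m²·s⁻³·A⁻¹.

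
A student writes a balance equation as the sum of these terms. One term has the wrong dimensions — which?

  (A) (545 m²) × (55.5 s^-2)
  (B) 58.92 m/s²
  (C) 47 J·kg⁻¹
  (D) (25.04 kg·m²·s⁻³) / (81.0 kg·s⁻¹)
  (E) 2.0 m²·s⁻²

Reduce each to base SI dimensions:
  (A) [m²] · [s⁻²] = m²·s⁻²
  (B) m·s⁻²
  (C) J·kg⁻¹ = N·m·kg⁻¹ = m²·s⁻²
  (D) [kg·m²·s⁻³] / [kg·s⁻¹] = m²·s⁻²
  (E) m²·s⁻²
All reduce to m²·s⁻² except (B), which is m·s⁻².

(B)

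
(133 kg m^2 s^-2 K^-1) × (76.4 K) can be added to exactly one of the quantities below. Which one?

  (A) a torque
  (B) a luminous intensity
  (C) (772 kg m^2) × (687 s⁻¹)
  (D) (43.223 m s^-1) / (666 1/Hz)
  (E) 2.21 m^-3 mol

(A)

Reference: [kg·m²·s⁻²·K⁻¹] · [K] = kg·m²·s⁻².
Each option:
  (A) [torque] = kg·m²·s⁻²  ← same
  (B) [luminous intensity] = cd
  (C) [kg·m²] · [s⁻¹] = kg·m²·s⁻¹
  (D) [m·s⁻¹] / [s] = m·s⁻²
  (E) m⁻³·mol
Only (A) matches kg·m²·s⁻².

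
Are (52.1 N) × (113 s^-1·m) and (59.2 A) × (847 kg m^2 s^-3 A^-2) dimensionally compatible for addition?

No

Reduce each to base SI dimensions:
  (52.1 N) × (113 s^-1·m):  [kg·m·s⁻²] · [m·s⁻¹] = kg·m²·s⁻³
  (59.2 A) × (847 kg m^2 s^-3 A^-2):  [A] · [kg·m²·s⁻³·A⁻²] = kg·m²·s⁻³·A⁻¹
kg·m²·s⁻³ ≠ kg·m²·s⁻³·A⁻¹, so they cannot be added.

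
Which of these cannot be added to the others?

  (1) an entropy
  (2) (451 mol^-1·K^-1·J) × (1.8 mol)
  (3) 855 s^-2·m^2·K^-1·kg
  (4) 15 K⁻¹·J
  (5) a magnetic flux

(5)

Reduce each to base SI dimensions:
  (1) [entropy] = kg·m²·s⁻²·K⁻¹
  (2) [kg·m²·s⁻²·K⁻¹·mol⁻¹] · [mol] = kg·m²·s⁻²·K⁻¹
  (3) kg·m²·s⁻²·K⁻¹
  (4) J·K⁻¹ = N·m·K⁻¹ = kg·m²·s⁻²·K⁻¹
  (5) [magnetic flux] = kg·m²·s⁻²·A⁻¹
All reduce to kg·m²·s⁻²·K⁻¹ except (5), which is kg·m²·s⁻²·A⁻¹.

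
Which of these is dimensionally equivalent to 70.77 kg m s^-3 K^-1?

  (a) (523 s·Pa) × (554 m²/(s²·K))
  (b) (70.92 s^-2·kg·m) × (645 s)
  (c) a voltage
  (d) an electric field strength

Reference: kg·m·s⁻³·K⁻¹.
Each option:
  (a) [kg·m⁻¹·s⁻¹] · [m²·s⁻²·K⁻¹] = kg·m·s⁻³·K⁻¹  ← same
  (b) [kg·m·s⁻²] · [s] = kg·m·s⁻¹
  (c) [voltage] = kg·m²·s⁻³·A⁻¹
  (d) [electric field strength] = kg·m·s⁻³·A⁻¹
Only (a) matches kg·m·s⁻³·K⁻¹.

(a)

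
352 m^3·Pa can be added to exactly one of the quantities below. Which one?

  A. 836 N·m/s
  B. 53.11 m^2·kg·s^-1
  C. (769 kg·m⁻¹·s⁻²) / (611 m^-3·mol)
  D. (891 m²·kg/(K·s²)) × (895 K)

Reference: Pa·m³ = N·m⁻²·m³ = kg·m²·s⁻².
Each option:
  A. N·m·s⁻¹ = kg·m·s⁻²·m·s⁻¹ = kg·m²·s⁻³
  B. kg·m²·s⁻¹
  C. [kg·m⁻¹·s⁻²] / [m⁻³·mol] = kg·m²·s⁻²·mol⁻¹
  D. [kg·m²·s⁻²·K⁻¹] · [K] = kg·m²·s⁻²  ← same
Only D. matches kg·m²·s⁻².

D.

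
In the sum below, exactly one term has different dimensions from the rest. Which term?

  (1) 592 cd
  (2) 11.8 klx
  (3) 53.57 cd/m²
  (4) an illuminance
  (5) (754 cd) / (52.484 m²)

Reduce each to base SI dimensions:
  (1) cd
  (2) lx = lm·m⁻² = m⁻²·cd
  (3) cd·m⁻² = m⁻²·cd
  (4) [illuminance] = m⁻²·cd
  (5) [cd] / [m²] = m⁻²·cd
All reduce to m⁻²·cd except (1), which is cd.

(1)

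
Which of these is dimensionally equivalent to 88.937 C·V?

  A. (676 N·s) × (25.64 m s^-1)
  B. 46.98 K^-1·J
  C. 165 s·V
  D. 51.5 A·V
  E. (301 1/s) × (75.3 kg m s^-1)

Reference: C·V = s·A·J·C⁻¹ = kg·m²·s⁻².
Each option:
  A. [kg·m·s⁻¹] · [m·s⁻¹] = kg·m²·s⁻²  ← same
  B. J·K⁻¹ = N·m·K⁻¹ = kg·m²·s⁻²·K⁻¹
  C. V·s = J·C⁻¹·s = kg·m²·s⁻²·A⁻¹
  D. V·A = J·C⁻¹·A = kg·m²·s⁻³
  E. [s⁻¹] · [kg·m·s⁻¹] = kg·m·s⁻²
Only A. matches kg·m²·s⁻².

A.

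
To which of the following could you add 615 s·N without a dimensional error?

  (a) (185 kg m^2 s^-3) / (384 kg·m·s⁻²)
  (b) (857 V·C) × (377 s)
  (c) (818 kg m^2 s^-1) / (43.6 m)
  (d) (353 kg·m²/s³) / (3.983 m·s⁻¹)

Reference: N·s = kg·m·s⁻²·s = kg·m·s⁻¹.
Each option:
  (a) [kg·m²·s⁻³] / [kg·m·s⁻²] = m·s⁻¹
  (b) [kg·m²·s⁻²] · [s] = kg·m²·s⁻¹
  (c) [kg·m²·s⁻¹] / [m] = kg·m·s⁻¹  ← same
  (d) [kg·m²·s⁻³] / [m·s⁻¹] = kg·m·s⁻²
Only (c) matches kg·m·s⁻¹.

(c)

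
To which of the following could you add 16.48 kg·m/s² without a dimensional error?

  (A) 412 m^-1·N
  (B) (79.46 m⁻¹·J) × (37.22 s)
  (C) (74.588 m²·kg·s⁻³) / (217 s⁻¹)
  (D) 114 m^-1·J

(D)

Reference: kg·m·s⁻².
Each option:
  (A) N·m⁻¹ = kg·m·s⁻²·m⁻¹ = kg·s⁻²
  (B) [kg·m·s⁻²] · [s] = kg·m·s⁻¹
  (C) [kg·m²·s⁻³] / [s⁻¹] = kg·m²·s⁻²
  (D) J·m⁻¹ = N·m·m⁻¹ = kg·m·s⁻²  ← same
Only (D) matches kg·m·s⁻².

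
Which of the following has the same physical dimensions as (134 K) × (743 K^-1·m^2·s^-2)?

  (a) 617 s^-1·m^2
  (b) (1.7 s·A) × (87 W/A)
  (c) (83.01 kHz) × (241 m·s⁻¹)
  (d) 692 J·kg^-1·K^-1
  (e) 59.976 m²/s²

Reference: [K] · [m²·s⁻²·K⁻¹] = m²·s⁻².
Each option:
  (a) m²·s⁻¹
  (b) [s·A] · [kg·m²·s⁻³·A⁻¹] = kg·m²·s⁻²
  (c) [s⁻¹] · [m·s⁻¹] = m·s⁻²
  (d) J·kg⁻¹·K⁻¹ = N·m·kg⁻¹·K⁻¹ = m²·s⁻²·K⁻¹
  (e) m²·s⁻²  ← same
Only (e) matches m²·s⁻².

(e)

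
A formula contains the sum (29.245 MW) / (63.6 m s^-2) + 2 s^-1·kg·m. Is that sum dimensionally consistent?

In SI base units:
  (29.245 MW) / (63.6 m s^-2):  [kg·m²·s⁻³] / [m·s⁻²] = kg·m·s⁻¹
  2 s^-1·kg·m:  kg·m·s⁻¹
Both are kg·m·s⁻¹, so they have the same dimensions and can be added.

Yes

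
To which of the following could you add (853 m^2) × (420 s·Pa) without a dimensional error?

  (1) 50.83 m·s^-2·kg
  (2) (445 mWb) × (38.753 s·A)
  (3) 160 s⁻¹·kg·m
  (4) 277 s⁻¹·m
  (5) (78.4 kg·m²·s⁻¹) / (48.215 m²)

Reference: [m²] · [kg·m⁻¹·s⁻¹] = kg·m·s⁻¹.
Each option:
  (1) kg·m·s⁻²
  (2) [kg·m²·s⁻²·A⁻¹] · [s·A] = kg·m²·s⁻¹
  (3) kg·m·s⁻¹  ← same
  (4) m·s⁻¹
  (5) [kg·m²·s⁻¹] / [m²] = kg·s⁻¹
Only (3) matches kg·m·s⁻¹.

(3)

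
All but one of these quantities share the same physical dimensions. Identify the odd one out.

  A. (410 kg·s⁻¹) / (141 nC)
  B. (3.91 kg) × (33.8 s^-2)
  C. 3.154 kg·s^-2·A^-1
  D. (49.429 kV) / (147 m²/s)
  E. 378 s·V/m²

B.

In SI base units:
  A. [kg·s⁻¹] / [s·A] = kg·s⁻²·A⁻¹
  B. [kg] · [s⁻²] = kg·s⁻²
  C. kg·s⁻²·A⁻¹
  D. [kg·m²·s⁻³·A⁻¹] / [m²·s⁻¹] = kg·s⁻²·A⁻¹
  E. V·s·m⁻² = J·C⁻¹·s·m⁻² = kg·s⁻²·A⁻¹
All reduce to kg·s⁻²·A⁻¹ except B., which is kg·s⁻².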